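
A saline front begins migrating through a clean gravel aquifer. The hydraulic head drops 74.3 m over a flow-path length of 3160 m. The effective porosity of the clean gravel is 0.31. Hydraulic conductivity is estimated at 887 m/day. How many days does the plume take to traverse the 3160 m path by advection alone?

47.0

Hydraulic gradient i = Δh / L = 74.3 / 3160 = 0.02351.
Darcy flux q = K · i = 887.0 × 0.02351 = 20.86 m/day.
Seepage velocity v = q / n_e = 20.86 / 0.31 = 67.28 m/day.
Travel time t = L / v = 3160 / 67.28 = 46.97 days.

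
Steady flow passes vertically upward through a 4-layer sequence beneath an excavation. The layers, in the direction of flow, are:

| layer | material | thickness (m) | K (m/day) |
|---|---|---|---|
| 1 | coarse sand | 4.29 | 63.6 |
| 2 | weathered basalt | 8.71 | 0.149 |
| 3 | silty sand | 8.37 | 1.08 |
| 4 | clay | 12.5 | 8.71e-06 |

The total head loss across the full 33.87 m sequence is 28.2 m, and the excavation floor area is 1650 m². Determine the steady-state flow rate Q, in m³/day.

Flow is perpendicular to layering, so the layers act in series and the equivalent K is the thickness-weighted harmonic mean.
Total thickness L = 4.29 + 8.71 + 8.37 + 12.5 = 33.87 m.
Σ(b_i/K_i) = 4.29/63.6 + 8.71/0.149 + 8.37/1.08 + 12.5/8.71e-06 = 1.435e+06 d.
K_eq = L / Σ(b_i/K_i) = 33.87 / 1.435e+06 = 2.360e-05 m/day.
Q = K_eq · A · (Δh/L) = 2.360e-05 × 1650 × (28.2/33.87) = 0.03242 m³/day.

0.0324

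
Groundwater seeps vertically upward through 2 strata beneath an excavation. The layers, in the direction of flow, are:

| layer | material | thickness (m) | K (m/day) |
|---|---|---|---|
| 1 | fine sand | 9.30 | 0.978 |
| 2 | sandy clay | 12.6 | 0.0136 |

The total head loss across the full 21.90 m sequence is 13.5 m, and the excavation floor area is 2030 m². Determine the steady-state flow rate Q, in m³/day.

Flow is perpendicular to layering, so the layers act in series and the equivalent K is the thickness-weighted harmonic mean.
Total thickness L = 9.30 + 12.6 = 21.90 m.
Σ(b_i/K_i) = 9.30/0.978 + 12.6/0.0136 = 936.0 d.
K_eq = L / Σ(b_i/K_i) = 21.90 / 936.0 = 0.02340 m/day.
Q = K_eq · A · (Δh/L) = 0.02340 × 2030 × (13.5/21.90) = 29.28 m³/day.

29.3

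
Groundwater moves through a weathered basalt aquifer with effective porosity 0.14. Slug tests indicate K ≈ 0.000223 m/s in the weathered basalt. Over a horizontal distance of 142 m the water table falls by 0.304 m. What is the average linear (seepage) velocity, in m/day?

0.295

Convert K: 0.000223 m/s × 86400 = 19.27 m/day.
Hydraulic gradient i = Δh / L = 0.304 / 142 = 0.002141.
Darcy flux q = K · i = 19.27 × 0.002141 = 0.04125 m/day.
Seepage velocity v = q / n_e = 0.04125 / 0.14 = 0.2946 m/day.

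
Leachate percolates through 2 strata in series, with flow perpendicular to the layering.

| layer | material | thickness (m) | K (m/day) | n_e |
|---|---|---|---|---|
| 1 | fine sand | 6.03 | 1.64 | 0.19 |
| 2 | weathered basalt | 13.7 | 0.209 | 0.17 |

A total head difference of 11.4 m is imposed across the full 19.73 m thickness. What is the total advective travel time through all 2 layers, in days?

21.1

With flow normal to the layers, continuity requires the same specific discharge q through every layer.
Σ(b_i/K_i) = 6.03/1.64 + 13.7/0.209 = 69.23 d.
q = Δh / Σ(b_i/K_i) = 11.4 / 69.23 = 0.1647 m/day.
In each layer the seepage velocity is v_i = q/n_i, so the layer transit time is t_i = b_i·n_i / q:
  layer 1 (fine sand): t_1 = 6.03 × 0.19 / 0.1647 = 6.957 d
  layer 2 (weathered basalt): t_2 = 13.7 × 0.17 / 0.1647 = 14.14 d
Total t = Σ t_i = 21.10 days.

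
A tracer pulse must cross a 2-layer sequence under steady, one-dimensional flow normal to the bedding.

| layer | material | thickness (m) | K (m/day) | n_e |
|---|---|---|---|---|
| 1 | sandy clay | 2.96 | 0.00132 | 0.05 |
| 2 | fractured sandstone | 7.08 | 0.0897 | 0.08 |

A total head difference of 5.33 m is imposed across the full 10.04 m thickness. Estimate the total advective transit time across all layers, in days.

With flow normal to the layers, continuity requires the same specific discharge q through every layer.
Σ(b_i/K_i) = 2.96/0.00132 + 7.08/0.0897 = 2321 d.
q = Δh / Σ(b_i/K_i) = 5.33 / 2321 = 0.002296 m/day.
In each layer the seepage velocity is v_i = q/n_i, so the layer transit time is t_i = b_i·n_i / q:
  layer 1 (sandy clay): t_1 = 2.96 × 0.05 / 0.002296 = 64.46 d
  layer 2 (fractured sandstone): t_2 = 7.08 × 0.08 / 0.002296 = 246.7 d
Total t = Σ t_i = 311.1 days.

311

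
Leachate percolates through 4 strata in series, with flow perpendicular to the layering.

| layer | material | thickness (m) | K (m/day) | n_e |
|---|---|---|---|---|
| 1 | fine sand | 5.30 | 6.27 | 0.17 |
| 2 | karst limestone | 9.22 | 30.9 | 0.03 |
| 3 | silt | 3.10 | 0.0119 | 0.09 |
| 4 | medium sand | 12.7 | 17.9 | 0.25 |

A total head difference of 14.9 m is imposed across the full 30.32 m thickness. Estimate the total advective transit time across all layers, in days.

81.6

With flow normal to the layers, continuity requires the same specific discharge q through every layer.
Σ(b_i/K_i) = 5.30/6.27 + 9.22/30.9 + 3.10/0.0119 + 12.7/17.9 = 262.4 d.
q = Δh / Σ(b_i/K_i) = 14.9 / 262.4 = 0.05679 m/day.
In each layer the seepage velocity is v_i = q/n_i, so the layer transit time is t_i = b_i·n_i / q:
  layer 1 (fine sand): t_1 = 5.30 × 0.17 / 0.05679 = 15.86 d
  layer 2 (karst limestone): t_2 = 9.22 × 0.03 / 0.05679 = 4.870 d
  layer 3 (silt): t_3 = 3.10 × 0.09 / 0.05679 = 4.913 d
  layer 4 (medium sand): t_4 = 12.7 × 0.25 / 0.05679 = 55.91 d
Total t = Σ t_i = 81.55 days.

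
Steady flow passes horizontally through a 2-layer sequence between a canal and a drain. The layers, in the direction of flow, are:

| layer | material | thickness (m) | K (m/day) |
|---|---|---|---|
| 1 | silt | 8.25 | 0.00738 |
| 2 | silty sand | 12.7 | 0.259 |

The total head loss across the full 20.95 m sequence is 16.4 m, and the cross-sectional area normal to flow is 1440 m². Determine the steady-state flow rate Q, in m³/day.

Flow is perpendicular to layering, so the layers act in series and the equivalent K is the thickness-weighted harmonic mean.
Total thickness L = 8.25 + 12.7 = 20.95 m.
Σ(b_i/K_i) = 8.25/0.00738 + 12.7/0.259 = 1167 d.
K_eq = L / Σ(b_i/K_i) = 20.95 / 1167 = 0.01795 m/day.
Q = K_eq · A · (Δh/L) = 0.01795 × 1440 × (16.4/20.95) = 20.24 m³/day.

20.2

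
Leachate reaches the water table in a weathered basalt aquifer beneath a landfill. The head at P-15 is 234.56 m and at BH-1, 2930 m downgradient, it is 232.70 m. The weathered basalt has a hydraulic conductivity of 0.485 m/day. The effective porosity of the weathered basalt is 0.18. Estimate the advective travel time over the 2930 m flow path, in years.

4690

Hydraulic gradient i = (234.56 − 232.70) / 2930 = 1.86 / 2930 = 0.0006348.
Darcy flux q = K · i = 0.4850 × 0.0006348 = 0.0003079 m/day.
Seepage velocity v = q / n_e = 0.0003079 / 0.18 = 0.001710 m/day.
Travel time t = L / v = 2930 / 0.001710 = 1.713e+06 days = 4690 years.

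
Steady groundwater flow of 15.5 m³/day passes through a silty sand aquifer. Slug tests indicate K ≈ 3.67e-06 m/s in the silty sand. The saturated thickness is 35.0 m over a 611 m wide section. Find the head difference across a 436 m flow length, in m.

Convert K: 3.67e-06 m/s × 86400 = 0.3171 m/day.
Cross-sectional area A = 611 × 35.0 = 21385 m².
From Q = K·A·i, i = Q / (K·A) = 15.5 / (0.3171 × 21385) = 0.002286.
Head loss Δh = i · L = 0.002286 × 436 = 0.9966 m.

0.997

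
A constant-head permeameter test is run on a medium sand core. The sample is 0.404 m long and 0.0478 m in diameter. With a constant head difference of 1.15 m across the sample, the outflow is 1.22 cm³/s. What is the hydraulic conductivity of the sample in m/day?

Cross-sectional area A = π·(d/2)² = π × (0.0478/2)² = 0.001795 m².
Convert discharge: 1.22 cm³/s = 1.220e-06 m³/s.
Darcy's law rearranged: K = Q·L / (A·Δh) = 1.220e-06 × 0.404 / (0.001795 × 1.15) = 0.0002388 m/s = 20.64 m/day.

20.6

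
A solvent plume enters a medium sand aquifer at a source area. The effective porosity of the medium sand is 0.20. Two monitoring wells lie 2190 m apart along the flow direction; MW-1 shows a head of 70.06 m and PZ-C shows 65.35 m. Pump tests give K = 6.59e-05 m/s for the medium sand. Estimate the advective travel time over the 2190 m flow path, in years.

Convert K: 6.59e-05 m/s × 86400 = 5.694 m/day.
Hydraulic gradient i = (70.06 − 65.35) / 2190 = 4.71 / 2190 = 0.002151.
Darcy flux q = K · i = 5.694 × 0.002151 = 0.01225 m/day.
Seepage velocity v = q / n_e = 0.01225 / 0.20 = 0.06123 m/day.
Travel time t = L / v = 2190 / 0.06123 = 35768 days = 97.93 years.

97.9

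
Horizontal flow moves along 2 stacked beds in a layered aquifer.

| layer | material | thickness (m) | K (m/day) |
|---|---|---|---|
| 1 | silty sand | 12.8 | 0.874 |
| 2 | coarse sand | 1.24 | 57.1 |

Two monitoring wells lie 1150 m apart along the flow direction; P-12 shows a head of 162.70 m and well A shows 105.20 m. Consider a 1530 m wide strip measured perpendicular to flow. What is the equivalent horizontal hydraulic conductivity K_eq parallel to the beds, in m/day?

Flow is parallel to layering, so each bed carries its own Darcy discharge and the transmissivities add.
Σ(K_i·b_i) = 0.874×12.8 + 57.1×1.24 = 81.99 m²/day.
Total thickness b = 14.04 m, so K_eq = Σ(K_i·b_i)/b = 5.840 m/day.

5.84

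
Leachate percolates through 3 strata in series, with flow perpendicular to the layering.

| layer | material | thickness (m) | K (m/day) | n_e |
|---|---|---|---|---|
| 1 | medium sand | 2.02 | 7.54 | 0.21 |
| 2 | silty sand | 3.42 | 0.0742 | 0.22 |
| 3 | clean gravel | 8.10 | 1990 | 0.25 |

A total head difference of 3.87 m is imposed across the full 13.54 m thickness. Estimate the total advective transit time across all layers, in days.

38.4

With flow normal to the layers, continuity requires the same specific discharge q through every layer.
Σ(b_i/K_i) = 2.02/7.54 + 3.42/0.0742 + 8.10/1990 = 46.36 d.
q = Δh / Σ(b_i/K_i) = 3.87 / 46.36 = 0.08347 m/day.
In each layer the seepage velocity is v_i = q/n_i, so the layer transit time is t_i = b_i·n_i / q:
  layer 1 (medium sand): t_1 = 2.02 × 0.21 / 0.08347 = 5.082 d
  layer 2 (silty sand): t_2 = 3.42 × 0.22 / 0.08347 = 9.014 d
  layer 3 (clean gravel): t_3 = 8.10 × 0.25 / 0.08347 = 24.26 d
Total t = Σ t_i = 38.36 days.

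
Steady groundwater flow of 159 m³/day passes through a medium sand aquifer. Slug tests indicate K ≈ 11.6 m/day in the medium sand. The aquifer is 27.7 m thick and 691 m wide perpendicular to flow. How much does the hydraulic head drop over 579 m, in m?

Cross-sectional area A = 691 × 27.7 = 19141 m².
From Q = K·A·i, i = Q / (K·A) = 159 / (11.60 × 19141) = 0.0007161.
Head loss Δh = i · L = 0.0007161 × 579 = 0.4146 m.

0.415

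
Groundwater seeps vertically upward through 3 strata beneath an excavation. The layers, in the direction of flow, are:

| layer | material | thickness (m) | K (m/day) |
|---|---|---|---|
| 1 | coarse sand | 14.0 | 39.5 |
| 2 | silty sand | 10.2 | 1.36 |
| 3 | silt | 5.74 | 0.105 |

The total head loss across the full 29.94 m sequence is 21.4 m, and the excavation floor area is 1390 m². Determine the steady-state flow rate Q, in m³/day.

476

Flow is perpendicular to layering, so the layers act in series and the equivalent K is the thickness-weighted harmonic mean.
Total thickness L = 14.0 + 10.2 + 5.74 = 29.94 m.
Σ(b_i/K_i) = 14.0/39.5 + 10.2/1.36 + 5.74/0.105 = 62.52 d.
K_eq = L / Σ(b_i/K_i) = 29.94 / 62.52 = 0.4789 m/day.
Q = K_eq · A · (Δh/L) = 0.4789 × 1390 × (21.4/29.94) = 475.8 m³/day.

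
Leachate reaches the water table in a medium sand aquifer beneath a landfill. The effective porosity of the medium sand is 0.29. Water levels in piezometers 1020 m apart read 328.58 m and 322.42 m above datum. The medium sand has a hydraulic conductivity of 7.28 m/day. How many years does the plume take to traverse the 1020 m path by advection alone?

18.4

Hydraulic gradient i = (328.58 − 322.42) / 1020 = 6.16 / 1020 = 0.006039.
Darcy flux q = K · i = 7.280 × 0.006039 = 0.04397 m/day.
Seepage velocity v = q / n_e = 0.04397 / 0.29 = 0.1516 m/day.
Travel time t = L / v = 1020 / 0.1516 = 6728 days = 18.42 years.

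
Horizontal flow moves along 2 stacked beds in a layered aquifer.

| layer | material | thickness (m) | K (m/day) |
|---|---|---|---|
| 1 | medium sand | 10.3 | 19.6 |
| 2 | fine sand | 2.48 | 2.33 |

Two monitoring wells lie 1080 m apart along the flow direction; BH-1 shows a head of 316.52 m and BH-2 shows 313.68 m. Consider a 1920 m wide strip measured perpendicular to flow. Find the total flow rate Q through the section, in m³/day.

1050

Flow is parallel to layering, so each bed carries its own Darcy discharge and the transmissivities add.
Σ(K_i·b_i) = 19.6×10.3 + 2.33×2.48 = 207.7 m²/day.
Hydraulic gradient i = (316.52 − 313.68) / 1080 = 2.84 / 1080 = 0.002630.
Q = Σ(K_i·b_i) · W · i = 207.7 × 1920 × 0.002630 = 1048 m³/day.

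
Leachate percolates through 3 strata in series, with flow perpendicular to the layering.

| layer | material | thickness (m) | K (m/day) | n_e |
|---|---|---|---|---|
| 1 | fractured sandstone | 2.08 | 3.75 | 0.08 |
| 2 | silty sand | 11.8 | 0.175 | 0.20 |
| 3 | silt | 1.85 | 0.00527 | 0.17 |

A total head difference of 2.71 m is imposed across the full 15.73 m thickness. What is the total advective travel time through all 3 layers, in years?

1.20

With flow normal to the layers, continuity requires the same specific discharge q through every layer.
Σ(b_i/K_i) = 2.08/3.75 + 11.8/0.175 + 1.85/0.00527 = 419.0 d.
q = Δh / Σ(b_i/K_i) = 2.71 / 419.0 = 0.006467 m/day.
In each layer the seepage velocity is v_i = q/n_i, so the layer transit time is t_i = b_i·n_i / q:
  layer 1 (fractured sandstone): t_1 = 2.08 × 0.08 / 0.006467 = 25.73 d
  layer 2 (silty sand): t_2 = 11.8 × 0.20 / 0.006467 = 364.9 d
  layer 3 (silt): t_3 = 1.85 × 0.17 / 0.006467 = 48.63 d
Total t = Σ t_i = 439.3 days = 1.203 years.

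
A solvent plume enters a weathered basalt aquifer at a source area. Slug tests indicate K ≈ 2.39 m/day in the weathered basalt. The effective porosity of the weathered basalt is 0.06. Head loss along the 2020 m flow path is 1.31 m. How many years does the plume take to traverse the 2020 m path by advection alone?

214

Hydraulic gradient i = Δh / L = 1.31 / 2020 = 0.0006485.
Darcy flux q = K · i = 2.390 × 0.0006485 = 0.001550 m/day.
Seepage velocity v = q / n_e = 0.001550 / 0.06 = 0.02583 m/day.
Travel time t = L / v = 2020 / 0.02583 = 78196 days = 214.1 years.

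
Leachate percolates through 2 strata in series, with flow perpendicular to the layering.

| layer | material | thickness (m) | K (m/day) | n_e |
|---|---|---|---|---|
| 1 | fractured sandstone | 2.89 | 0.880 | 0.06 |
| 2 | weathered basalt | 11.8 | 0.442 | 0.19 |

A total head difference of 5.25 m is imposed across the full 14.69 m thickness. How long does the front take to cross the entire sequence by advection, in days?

With flow normal to the layers, continuity requires the same specific discharge q through every layer.
Σ(b_i/K_i) = 2.89/0.880 + 11.8/0.442 = 29.98 d.
q = Δh / Σ(b_i/K_i) = 5.25 / 29.98 = 0.1751 m/day.
In each layer the seepage velocity is v_i = q/n_i, so the layer transit time is t_i = b_i·n_i / q:
  layer 1 (fractured sandstone): t_1 = 2.89 × 0.06 / 0.1751 = 0.9902 d
  layer 2 (weathered basalt): t_2 = 11.8 × 0.19 / 0.1751 = 12.80 d
Total t = Σ t_i = 13.79 days.

13.8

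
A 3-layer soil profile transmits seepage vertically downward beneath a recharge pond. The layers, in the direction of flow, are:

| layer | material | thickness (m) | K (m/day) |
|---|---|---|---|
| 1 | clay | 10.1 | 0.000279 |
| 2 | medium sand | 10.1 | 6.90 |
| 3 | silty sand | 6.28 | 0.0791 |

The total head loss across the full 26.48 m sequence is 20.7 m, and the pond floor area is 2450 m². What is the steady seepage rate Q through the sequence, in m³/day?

1.40

Flow is perpendicular to layering, so the layers act in series and the equivalent K is the thickness-weighted harmonic mean.
Total thickness L = 10.1 + 10.1 + 6.28 = 26.48 m.
Σ(b_i/K_i) = 10.1/0.000279 + 10.1/6.90 + 6.28/0.0791 = 36282 d.
K_eq = L / Σ(b_i/K_i) = 26.48 / 36282 = 0.0007298 m/day.
Q = K_eq · A · (Δh/L) = 0.0007298 × 2450 × (20.7/26.48) = 1.398 m³/day.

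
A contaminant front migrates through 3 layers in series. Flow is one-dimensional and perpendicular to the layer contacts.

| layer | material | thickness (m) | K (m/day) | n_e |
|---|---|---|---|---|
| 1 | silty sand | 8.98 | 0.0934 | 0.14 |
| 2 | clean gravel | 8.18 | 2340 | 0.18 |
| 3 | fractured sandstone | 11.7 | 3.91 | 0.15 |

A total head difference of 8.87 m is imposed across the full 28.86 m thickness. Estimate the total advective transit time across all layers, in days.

With flow normal to the layers, continuity requires the same specific discharge q through every layer.
Σ(b_i/K_i) = 8.98/0.0934 + 8.18/2340 + 11.7/3.91 = 99.14 d.
q = Δh / Σ(b_i/K_i) = 8.87 / 99.14 = 0.08947 m/day.
In each layer the seepage velocity is v_i = q/n_i, so the layer transit time is t_i = b_i·n_i / q:
  layer 1 (silty sand): t_1 = 8.98 × 0.14 / 0.08947 = 14.05 d
  layer 2 (clean gravel): t_2 = 8.18 × 0.18 / 0.08947 = 16.46 d
  layer 3 (fractured sandstone): t_3 = 11.7 × 0.15 / 0.08947 = 19.62 d
Total t = Σ t_i = 50.13 days.

50.1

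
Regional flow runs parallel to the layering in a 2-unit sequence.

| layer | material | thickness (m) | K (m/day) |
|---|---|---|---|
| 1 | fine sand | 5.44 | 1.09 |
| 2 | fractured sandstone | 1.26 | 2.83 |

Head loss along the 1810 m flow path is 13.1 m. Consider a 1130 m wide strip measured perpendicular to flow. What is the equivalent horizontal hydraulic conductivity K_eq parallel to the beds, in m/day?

1.42

Flow is parallel to layering, so each bed carries its own Darcy discharge and the transmissivities add.
Σ(K_i·b_i) = 1.09×5.44 + 2.83×1.26 = 9.495 m²/day.
Total thickness b = 6.700 m, so K_eq = Σ(K_i·b_i)/b = 1.417 m/day.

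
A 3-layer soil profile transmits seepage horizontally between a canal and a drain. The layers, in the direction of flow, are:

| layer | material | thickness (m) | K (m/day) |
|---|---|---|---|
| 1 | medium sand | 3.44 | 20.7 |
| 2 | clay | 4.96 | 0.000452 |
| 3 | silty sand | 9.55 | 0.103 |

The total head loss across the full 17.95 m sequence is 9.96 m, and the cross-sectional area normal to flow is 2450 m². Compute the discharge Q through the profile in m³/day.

2.21

Flow is perpendicular to layering, so the layers act in series and the equivalent K is the thickness-weighted harmonic mean.
Total thickness L = 3.44 + 4.96 + 9.55 = 17.95 m.
Σ(b_i/K_i) = 3.44/20.7 + 4.96/0.000452 + 9.55/0.103 = 11066 d.
K_eq = L / Σ(b_i/K_i) = 17.95 / 11066 = 0.001622 m/day.
Q = K_eq · A · (Δh/L) = 0.001622 × 2450 × (9.96/17.95) = 2.205 m³/day.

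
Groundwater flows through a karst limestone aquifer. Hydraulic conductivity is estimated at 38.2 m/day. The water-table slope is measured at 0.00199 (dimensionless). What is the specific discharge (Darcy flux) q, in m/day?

0.0760

Hydraulic gradient i = 0.00199.
Specific discharge q = K · i = 38.20 × 0.001990 = 0.07602 m/day.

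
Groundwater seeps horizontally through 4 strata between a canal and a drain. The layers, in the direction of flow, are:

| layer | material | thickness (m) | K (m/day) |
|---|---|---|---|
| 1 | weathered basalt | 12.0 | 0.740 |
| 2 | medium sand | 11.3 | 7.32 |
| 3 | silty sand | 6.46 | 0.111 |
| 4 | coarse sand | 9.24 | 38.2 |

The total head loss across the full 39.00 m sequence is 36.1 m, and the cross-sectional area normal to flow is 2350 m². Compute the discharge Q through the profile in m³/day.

Flow is perpendicular to layering, so the layers act in series and the equivalent K is the thickness-weighted harmonic mean.
Total thickness L = 12.0 + 11.3 + 6.46 + 9.24 = 39.00 m.
Σ(b_i/K_i) = 12.0/0.740 + 11.3/7.32 + 6.46/0.111 + 9.24/38.2 = 76.20 d.
K_eq = L / Σ(b_i/K_i) = 39.00 / 76.20 = 0.5118 m/day.
Q = K_eq · A · (Δh/L) = 0.5118 × 2350 × (36.1/39.00) = 1113 m³/day.

1110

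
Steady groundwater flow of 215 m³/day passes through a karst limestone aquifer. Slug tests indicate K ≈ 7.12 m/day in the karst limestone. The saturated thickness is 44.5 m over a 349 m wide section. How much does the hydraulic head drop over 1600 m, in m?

3.11

Cross-sectional area A = 349 × 44.5 = 15530 m².
From Q = K·A·i, i = Q / (K·A) = 215 / (7.120 × 15530) = 0.001944.
Head loss Δh = i · L = 0.001944 × 1600 = 3.111 m.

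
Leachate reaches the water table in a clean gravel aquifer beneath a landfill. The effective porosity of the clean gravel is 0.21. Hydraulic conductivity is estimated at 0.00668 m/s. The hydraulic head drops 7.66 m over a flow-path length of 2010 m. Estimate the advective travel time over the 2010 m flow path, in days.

192

Convert K: 0.00668 m/s × 86400 = 577.2 m/day.
Hydraulic gradient i = Δh / L = 7.66 / 2010 = 0.003811.
Darcy flux q = K · i = 577.2 × 0.003811 = 2.199 m/day.
Seepage velocity v = q / n_e = 2.199 / 0.21 = 10.47 m/day.
Travel time t = L / v = 2010 / 10.47 = 191.9 days.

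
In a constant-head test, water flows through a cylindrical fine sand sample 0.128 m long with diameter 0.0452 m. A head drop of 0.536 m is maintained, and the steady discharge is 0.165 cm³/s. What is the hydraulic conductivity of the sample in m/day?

Cross-sectional area A = π·(d/2)² = π × (0.0452/2)² = 0.001605 m².
Convert discharge: 0.165 cm³/s = 1.650e-07 m³/s.
Darcy's law rearranged: K = Q·L / (A·Δh) = 1.650e-07 × 0.128 / (0.001605 × 0.536) = 2.456e-05 m/s = 2.122 m/day.

2.12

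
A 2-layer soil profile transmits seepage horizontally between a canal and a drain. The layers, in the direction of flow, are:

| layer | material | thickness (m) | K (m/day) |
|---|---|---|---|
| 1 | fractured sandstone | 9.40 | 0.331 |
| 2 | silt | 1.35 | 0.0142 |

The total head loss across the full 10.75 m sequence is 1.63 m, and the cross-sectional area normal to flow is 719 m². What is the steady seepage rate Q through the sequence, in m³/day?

Flow is perpendicular to layering, so the layers act in series and the equivalent K is the thickness-weighted harmonic mean.
Total thickness L = 9.40 + 1.35 = 10.75 m.
Σ(b_i/K_i) = 9.40/0.331 + 1.35/0.0142 = 123.5 d.
K_eq = L / Σ(b_i/K_i) = 10.75 / 123.5 = 0.08707 m/day.
Q = K_eq · A · (Δh/L) = 0.08707 × 719 × (1.63/10.75) = 9.492 m³/day.

9.49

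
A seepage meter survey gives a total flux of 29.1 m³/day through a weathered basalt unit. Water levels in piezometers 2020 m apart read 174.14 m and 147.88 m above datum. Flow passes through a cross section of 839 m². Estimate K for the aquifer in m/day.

2.67

Hydraulic gradient i = (174.14 − 147.88) / 2020 = 26.26 / 2020 = 0.01300.
From Q = K·A·i, K = Q / (A·i) = 29.1 / (839.0 × 0.01300) = 2.668 m/day.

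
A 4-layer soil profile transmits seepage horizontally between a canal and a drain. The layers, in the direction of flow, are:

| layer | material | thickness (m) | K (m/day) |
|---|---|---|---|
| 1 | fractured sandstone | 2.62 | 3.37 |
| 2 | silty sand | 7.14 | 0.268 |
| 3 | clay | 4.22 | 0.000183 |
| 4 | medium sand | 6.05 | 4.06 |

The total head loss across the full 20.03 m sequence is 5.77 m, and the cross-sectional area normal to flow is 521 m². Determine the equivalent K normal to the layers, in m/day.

Flow is perpendicular to layering, so the layers act in series and the equivalent K is the thickness-weighted harmonic mean.
Total thickness L = 2.62 + 7.14 + 4.22 + 6.05 = 20.03 m.
Σ(b_i/K_i) = 2.62/3.37 + 7.14/0.268 + 4.22/0.000183 + 6.05/4.06 = 23089 d.
K_eq = L / Σ(b_i/K_i) = 20.03 / 23089 = 0.0008675 m/day.

0.000868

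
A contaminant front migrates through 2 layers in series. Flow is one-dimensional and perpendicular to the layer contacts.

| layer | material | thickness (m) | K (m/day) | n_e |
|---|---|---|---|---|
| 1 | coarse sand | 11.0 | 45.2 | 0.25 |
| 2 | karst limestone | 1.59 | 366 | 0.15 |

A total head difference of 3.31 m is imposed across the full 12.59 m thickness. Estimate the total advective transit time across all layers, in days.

0.224

With flow normal to the layers, continuity requires the same specific discharge q through every layer.
Σ(b_i/K_i) = 11.0/45.2 + 1.59/366 = 0.2477 d.
q = Δh / Σ(b_i/K_i) = 3.31 / 0.2477 = 13.36 m/day.
In each layer the seepage velocity is v_i = q/n_i, so the layer transit time is t_i = b_i·n_i / q:
  layer 1 (coarse sand): t_1 = 11.0 × 0.25 / 13.36 = 0.2058 d
  layer 2 (karst limestone): t_2 = 1.59 × 0.15 / 13.36 = 0.01785 d
Total t = Σ t_i = 0.2236 days.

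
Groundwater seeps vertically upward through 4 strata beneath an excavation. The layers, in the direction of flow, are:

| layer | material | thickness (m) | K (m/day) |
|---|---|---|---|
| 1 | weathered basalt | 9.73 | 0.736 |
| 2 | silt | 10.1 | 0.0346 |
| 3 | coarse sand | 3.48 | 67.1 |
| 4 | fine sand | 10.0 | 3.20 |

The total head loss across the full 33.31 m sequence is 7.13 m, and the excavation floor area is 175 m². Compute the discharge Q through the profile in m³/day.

Flow is perpendicular to layering, so the layers act in series and the equivalent K is the thickness-weighted harmonic mean.
Total thickness L = 9.73 + 10.1 + 3.48 + 10.0 = 33.31 m.
Σ(b_i/K_i) = 9.73/0.736 + 10.1/0.0346 + 3.48/67.1 + 10.0/3.20 = 308.3 d.
K_eq = L / Σ(b_i/K_i) = 33.31 / 308.3 = 0.1080 m/day.
Q = K_eq · A · (Δh/L) = 0.1080 × 175 × (7.13/33.31) = 4.047 m³/day.

4.05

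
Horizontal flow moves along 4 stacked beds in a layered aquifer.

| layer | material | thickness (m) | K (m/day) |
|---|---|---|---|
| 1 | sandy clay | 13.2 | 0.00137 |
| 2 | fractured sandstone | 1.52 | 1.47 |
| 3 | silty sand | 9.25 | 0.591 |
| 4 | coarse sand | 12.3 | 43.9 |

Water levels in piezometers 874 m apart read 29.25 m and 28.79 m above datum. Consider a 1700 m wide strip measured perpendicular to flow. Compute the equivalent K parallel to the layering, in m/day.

15.1

Flow is parallel to layering, so each bed carries its own Darcy discharge and the transmissivities add.
Σ(K_i·b_i) = 0.00137×13.2 + 1.47×1.52 + 0.591×9.25 + 43.9×12.3 = 547.7 m²/day.
Total thickness b = 36.27 m, so K_eq = Σ(K_i·b_i)/b = 15.10 m/day.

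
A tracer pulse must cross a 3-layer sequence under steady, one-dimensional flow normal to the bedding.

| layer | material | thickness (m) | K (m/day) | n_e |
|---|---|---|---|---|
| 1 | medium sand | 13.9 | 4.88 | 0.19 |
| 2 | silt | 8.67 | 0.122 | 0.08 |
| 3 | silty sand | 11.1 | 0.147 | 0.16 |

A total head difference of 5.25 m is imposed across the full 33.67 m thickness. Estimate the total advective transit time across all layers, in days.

With flow normal to the layers, continuity requires the same specific discharge q through every layer.
Σ(b_i/K_i) = 13.9/4.88 + 8.67/0.122 + 11.1/0.147 = 149.4 d.
q = Δh / Σ(b_i/K_i) = 5.25 / 149.4 = 0.03513 m/day.
In each layer the seepage velocity is v_i = q/n_i, so the layer transit time is t_i = b_i·n_i / q:
  layer 1 (medium sand): t_1 = 13.9 × 0.19 / 0.03513 = 75.17 d
  layer 2 (silt): t_2 = 8.67 × 0.08 / 0.03513 = 19.74 d
  layer 3 (silty sand): t_3 = 11.1 × 0.16 / 0.03513 = 50.55 d
Total t = Σ t_i = 145.5 days.

145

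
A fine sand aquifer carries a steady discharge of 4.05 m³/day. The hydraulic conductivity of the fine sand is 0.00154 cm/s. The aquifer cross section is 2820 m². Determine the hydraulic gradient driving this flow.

0.00108

Convert K: 0.00154 cm/s × 864 = 1.331 m/day.
From Q = K·A·i, i = Q / (K·A) = 4.05 / (1.331 × 2820) = 0.001079.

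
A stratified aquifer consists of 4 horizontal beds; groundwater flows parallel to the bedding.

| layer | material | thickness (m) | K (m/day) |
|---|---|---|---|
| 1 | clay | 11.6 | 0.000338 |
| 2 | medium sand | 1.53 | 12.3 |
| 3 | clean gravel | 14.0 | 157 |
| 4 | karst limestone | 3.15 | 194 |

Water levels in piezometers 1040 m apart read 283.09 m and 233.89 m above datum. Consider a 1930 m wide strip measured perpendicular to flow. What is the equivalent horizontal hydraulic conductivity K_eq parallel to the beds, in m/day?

93.4

Flow is parallel to layering, so each bed carries its own Darcy discharge and the transmissivities add.
Σ(K_i·b_i) = 0.000338×11.6 + 12.3×1.53 + 157×14.0 + 194×3.15 = 2828 m²/day.
Total thickness b = 30.28 m, so K_eq = Σ(K_i·b_i)/b = 93.39 m/day.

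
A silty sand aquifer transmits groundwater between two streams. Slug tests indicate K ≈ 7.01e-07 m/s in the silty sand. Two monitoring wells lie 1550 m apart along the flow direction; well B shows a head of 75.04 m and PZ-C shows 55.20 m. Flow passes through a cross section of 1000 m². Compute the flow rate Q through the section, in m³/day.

Convert K: 7.01e-07 m/s × 86400 = 0.06057 m/day.
Hydraulic gradient i = (75.04 − 55.20) / 1550 = 19.84 / 1550 = 0.01280.
Darcy's law: Q = K · A · i = 0.06057 × 1000 × 0.01280 = 0.7752 m³/day.

0.775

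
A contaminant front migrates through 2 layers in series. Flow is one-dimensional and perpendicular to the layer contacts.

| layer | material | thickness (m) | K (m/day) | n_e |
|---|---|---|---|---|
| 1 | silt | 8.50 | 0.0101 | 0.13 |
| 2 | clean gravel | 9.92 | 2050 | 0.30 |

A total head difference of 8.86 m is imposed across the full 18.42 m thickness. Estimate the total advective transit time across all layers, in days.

With flow normal to the layers, continuity requires the same specific discharge q through every layer.
Σ(b_i/K_i) = 8.50/0.0101 + 9.92/2050 = 841.6 d.
q = Δh / Σ(b_i/K_i) = 8.86 / 841.6 = 0.01053 m/day.
In each layer the seepage velocity is v_i = q/n_i, so the layer transit time is t_i = b_i·n_i / q:
  layer 1 (silt): t_1 = 8.50 × 0.13 / 0.01053 = 105.0 d
  layer 2 (clean gravel): t_2 = 9.92 × 0.30 / 0.01053 = 282.7 d
Total t = Σ t_i = 387.6 days.

388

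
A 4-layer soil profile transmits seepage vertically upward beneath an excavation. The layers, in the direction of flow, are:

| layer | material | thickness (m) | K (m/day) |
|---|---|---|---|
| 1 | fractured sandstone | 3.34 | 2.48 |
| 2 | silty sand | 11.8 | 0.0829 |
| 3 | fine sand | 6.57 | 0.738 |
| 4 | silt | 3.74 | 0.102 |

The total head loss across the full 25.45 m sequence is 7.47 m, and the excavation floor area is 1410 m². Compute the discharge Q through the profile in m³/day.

Flow is perpendicular to layering, so the layers act in series and the equivalent K is the thickness-weighted harmonic mean.
Total thickness L = 3.34 + 11.8 + 6.57 + 3.74 = 25.45 m.
Σ(b_i/K_i) = 3.34/2.48 + 11.8/0.0829 + 6.57/0.738 + 3.74/0.102 = 189.3 d.
K_eq = L / Σ(b_i/K_i) = 25.45 / 189.3 = 0.1345 m/day.
Q = K_eq · A · (Δh/L) = 0.1345 × 1410 × (7.47/25.45) = 55.65 m³/day.

55.7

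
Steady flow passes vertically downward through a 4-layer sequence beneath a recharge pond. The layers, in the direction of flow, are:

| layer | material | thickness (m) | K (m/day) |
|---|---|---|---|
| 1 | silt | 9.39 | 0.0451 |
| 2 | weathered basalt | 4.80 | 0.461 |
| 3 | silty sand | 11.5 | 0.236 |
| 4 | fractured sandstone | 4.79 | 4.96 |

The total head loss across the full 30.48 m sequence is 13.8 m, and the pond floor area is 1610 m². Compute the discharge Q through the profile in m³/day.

Flow is perpendicular to layering, so the layers act in series and the equivalent K is the thickness-weighted harmonic mean.
Total thickness L = 9.39 + 4.80 + 11.5 + 4.79 = 30.48 m.
Σ(b_i/K_i) = 9.39/0.0451 + 4.80/0.461 + 11.5/0.236 + 4.79/4.96 = 268.3 d.
K_eq = L / Σ(b_i/K_i) = 30.48 / 268.3 = 0.1136 m/day.
Q = K_eq · A · (Δh/L) = 0.1136 × 1610 × (13.8/30.48) = 82.81 m³/day.

82.8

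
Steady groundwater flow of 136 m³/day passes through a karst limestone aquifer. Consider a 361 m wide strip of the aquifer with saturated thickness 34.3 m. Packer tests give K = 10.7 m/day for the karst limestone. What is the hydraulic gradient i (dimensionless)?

0.00103

Cross-sectional area A = 361 × 34.3 = 12382 m².
From Q = K·A·i, i = Q / (K·A) = 136 / (10.70 × 12382) = 0.001026.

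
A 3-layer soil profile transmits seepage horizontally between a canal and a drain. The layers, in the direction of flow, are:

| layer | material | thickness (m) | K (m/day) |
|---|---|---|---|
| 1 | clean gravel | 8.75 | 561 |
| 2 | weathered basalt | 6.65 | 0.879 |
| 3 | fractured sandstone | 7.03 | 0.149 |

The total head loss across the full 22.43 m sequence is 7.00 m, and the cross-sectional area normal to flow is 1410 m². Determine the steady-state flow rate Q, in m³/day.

180

Flow is perpendicular to layering, so the layers act in series and the equivalent K is the thickness-weighted harmonic mean.
Total thickness L = 8.75 + 6.65 + 7.03 = 22.43 m.
Σ(b_i/K_i) = 8.75/561 + 6.65/0.879 + 7.03/0.149 = 54.76 d.
K_eq = L / Σ(b_i/K_i) = 22.43 / 54.76 = 0.4096 m/day.
Q = K_eq · A · (Δh/L) = 0.4096 × 1410 × (7.00/22.43) = 180.2 m³/day.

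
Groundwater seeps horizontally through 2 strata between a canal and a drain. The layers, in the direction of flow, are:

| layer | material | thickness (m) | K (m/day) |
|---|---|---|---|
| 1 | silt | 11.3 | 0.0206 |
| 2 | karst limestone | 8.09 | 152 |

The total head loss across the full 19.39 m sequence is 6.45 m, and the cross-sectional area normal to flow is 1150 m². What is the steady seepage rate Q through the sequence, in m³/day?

Flow is perpendicular to layering, so the layers act in series and the equivalent K is the thickness-weighted harmonic mean.
Total thickness L = 11.3 + 8.09 = 19.39 m.
Σ(b_i/K_i) = 11.3/0.0206 + 8.09/152 = 548.6 d.
K_eq = L / Σ(b_i/K_i) = 19.39 / 548.6 = 0.03534 m/day.
Q = K_eq · A · (Δh/L) = 0.03534 × 1150 × (6.45/19.39) = 13.52 m³/day.

13.5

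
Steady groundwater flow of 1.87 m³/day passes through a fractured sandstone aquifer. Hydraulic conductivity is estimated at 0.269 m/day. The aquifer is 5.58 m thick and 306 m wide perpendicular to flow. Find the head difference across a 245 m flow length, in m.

Cross-sectional area A = 306 × 5.58 = 1707 m².
From Q = K·A·i, i = Q / (K·A) = 1.87 / (0.2690 × 1707) = 0.004071.
Head loss Δh = i · L = 0.004071 × 245 = 0.9975 m.

0.997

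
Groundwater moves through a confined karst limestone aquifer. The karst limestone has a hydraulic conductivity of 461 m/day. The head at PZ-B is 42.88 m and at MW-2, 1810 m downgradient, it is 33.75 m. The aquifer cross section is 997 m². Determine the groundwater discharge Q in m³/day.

2320

Hydraulic gradient i = (42.88 − 33.75) / 1810 = 9.13 / 1810 = 0.005044.
Darcy's law: Q = K · A · i = 461.0 × 997.0 × 0.005044 = 2318 m³/day.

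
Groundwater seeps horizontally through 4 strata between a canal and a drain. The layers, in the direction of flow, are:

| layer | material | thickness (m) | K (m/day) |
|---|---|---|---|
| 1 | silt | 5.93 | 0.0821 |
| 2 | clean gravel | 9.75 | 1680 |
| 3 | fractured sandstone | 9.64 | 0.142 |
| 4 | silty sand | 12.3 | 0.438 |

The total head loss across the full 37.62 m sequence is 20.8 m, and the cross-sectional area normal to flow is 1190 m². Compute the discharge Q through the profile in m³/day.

Flow is perpendicular to layering, so the layers act in series and the equivalent K is the thickness-weighted harmonic mean.
Total thickness L = 5.93 + 9.75 + 9.64 + 12.3 = 37.62 m.
Σ(b_i/K_i) = 5.93/0.0821 + 9.75/1680 + 9.64/0.142 + 12.3/0.438 = 168.2 d.
K_eq = L / Σ(b_i/K_i) = 37.62 / 168.2 = 0.2237 m/day.
Q = K_eq · A · (Δh/L) = 0.2237 × 1190 × (20.8/37.62) = 147.2 m³/day.

147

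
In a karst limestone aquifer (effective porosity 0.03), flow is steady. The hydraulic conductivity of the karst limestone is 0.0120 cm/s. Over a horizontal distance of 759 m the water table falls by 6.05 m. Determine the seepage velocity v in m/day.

Convert K: 0.0120 cm/s × 864 = 10.37 m/day.
Hydraulic gradient i = Δh / L = 6.05 / 759 = 0.007971.
Darcy flux q = K · i = 10.37 × 0.007971 = 0.08264 m/day.
Seepage velocity v = q / n_e = 0.08264 / 0.03 = 2.755 m/day.

2.75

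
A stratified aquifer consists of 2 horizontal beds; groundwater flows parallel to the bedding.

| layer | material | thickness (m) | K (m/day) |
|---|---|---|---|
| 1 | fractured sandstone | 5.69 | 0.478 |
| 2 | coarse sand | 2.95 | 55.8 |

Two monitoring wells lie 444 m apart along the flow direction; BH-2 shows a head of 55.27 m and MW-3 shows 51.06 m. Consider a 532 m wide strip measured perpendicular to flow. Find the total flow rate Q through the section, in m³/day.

Flow is parallel to layering, so each bed carries its own Darcy discharge and the transmissivities add.
Σ(K_i·b_i) = 0.478×5.69 + 55.8×2.95 = 167.3 m²/day.
Hydraulic gradient i = (55.27 − 51.06) / 444 = 4.21 / 444 = 0.009482.
Q = Σ(K_i·b_i) · W · i = 167.3 × 532 × 0.009482 = 844.1 m³/day.

844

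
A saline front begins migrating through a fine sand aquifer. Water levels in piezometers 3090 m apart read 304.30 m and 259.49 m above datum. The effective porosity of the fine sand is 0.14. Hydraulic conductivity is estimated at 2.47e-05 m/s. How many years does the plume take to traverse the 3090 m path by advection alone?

Convert K: 2.47e-05 m/s × 86400 = 2.134 m/day.
Hydraulic gradient i = (304.30 − 259.49) / 3090 = 44.81 / 3090 = 0.01450.
Darcy flux q = K · i = 2.134 × 0.01450 = 0.03095 m/day.
Seepage velocity v = q / n_e = 0.03095 / 0.14 = 0.2211 m/day.
Travel time t = L / v = 3090 / 0.2211 = 13978 days = 38.27 years.

38.3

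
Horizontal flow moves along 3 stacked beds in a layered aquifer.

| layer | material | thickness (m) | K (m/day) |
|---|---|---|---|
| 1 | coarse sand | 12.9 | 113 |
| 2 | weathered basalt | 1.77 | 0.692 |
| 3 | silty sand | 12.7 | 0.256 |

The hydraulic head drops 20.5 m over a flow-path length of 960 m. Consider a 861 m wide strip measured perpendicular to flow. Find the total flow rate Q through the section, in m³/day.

Flow is parallel to layering, so each bed carries its own Darcy discharge and the transmissivities add.
Σ(K_i·b_i) = 113×12.9 + 0.692×1.77 + 0.256×12.7 = 1462 m²/day.
Hydraulic gradient i = Δh / L = 20.5 / 960 = 0.02135.
Q = Σ(K_i·b_i) · W · i = 1462 × 861 × 0.02135 = 26883 m³/day.

26900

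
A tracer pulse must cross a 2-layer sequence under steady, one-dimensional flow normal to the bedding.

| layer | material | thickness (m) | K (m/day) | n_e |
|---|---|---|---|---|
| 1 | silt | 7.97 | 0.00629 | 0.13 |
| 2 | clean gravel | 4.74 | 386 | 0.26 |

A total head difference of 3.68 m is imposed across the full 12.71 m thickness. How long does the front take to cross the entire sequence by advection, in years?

2.14

With flow normal to the layers, continuity requires the same specific discharge q through every layer.
Σ(b_i/K_i) = 7.97/0.00629 + 4.74/386 = 1267 d.
q = Δh / Σ(b_i/K_i) = 3.68 / 1267 = 0.002904 m/day.
In each layer the seepage velocity is v_i = q/n_i, so the layer transit time is t_i = b_i·n_i / q:
  layer 1 (silt): t_1 = 7.97 × 0.13 / 0.002904 = 356.8 d
  layer 2 (clean gravel): t_2 = 4.74 × 0.26 / 0.002904 = 424.3 d
Total t = Σ t_i = 781.1 days = 2.139 years.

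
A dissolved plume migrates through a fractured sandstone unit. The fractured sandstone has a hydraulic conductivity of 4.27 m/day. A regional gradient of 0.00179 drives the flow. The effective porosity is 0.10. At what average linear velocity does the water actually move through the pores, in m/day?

Hydraulic gradient i = 0.00179.
Darcy flux q = K · i = 4.270 × 0.001790 = 0.007643 m/day.
Seepage velocity v = q / n_e = 0.007643 / 0.10 = 0.07643 m/day.

0.0764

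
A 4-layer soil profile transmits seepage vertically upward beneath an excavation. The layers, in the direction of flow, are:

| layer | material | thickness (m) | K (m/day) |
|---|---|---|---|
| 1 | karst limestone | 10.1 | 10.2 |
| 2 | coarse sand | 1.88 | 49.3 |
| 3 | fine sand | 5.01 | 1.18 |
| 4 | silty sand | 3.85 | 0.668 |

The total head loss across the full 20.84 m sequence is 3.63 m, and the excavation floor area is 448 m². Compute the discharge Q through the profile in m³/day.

147

Flow is perpendicular to layering, so the layers act in series and the equivalent K is the thickness-weighted harmonic mean.
Total thickness L = 10.1 + 1.88 + 5.01 + 3.85 = 20.84 m.
Σ(b_i/K_i) = 10.1/10.2 + 1.88/49.3 + 5.01/1.18 + 3.85/0.668 = 11.04 d.
K_eq = L / Σ(b_i/K_i) = 20.84 / 11.04 = 1.888 m/day.
Q = K_eq · A · (Δh/L) = 1.888 × 448 × (3.63/20.84) = 147.3 m³/day.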